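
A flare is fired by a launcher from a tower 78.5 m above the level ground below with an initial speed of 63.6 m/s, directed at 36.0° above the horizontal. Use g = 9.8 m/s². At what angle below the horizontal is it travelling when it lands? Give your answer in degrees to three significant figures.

Resolve: vₓ = 63.60 cos 36.0° = 51.45 m/s and v_y0 = 63.60 sin 36.0° = 37.38 m/s.
Vertical motion (up positive, ground at y = 0): 4.900 t² − (37.38) t − 78.5 = 0, so t = (37.38 + √(37.38² + 2·9.80·78.5)) / 9.80 = (37.38 + 54.19) / 9.80 = 9.344 s.
At impact: v_y = v_y0 − g t = −54.19 m/s; vₓ = 51.45 m/s.
Angle below horizontal: arctan(|v_y|/vₓ) = arctan(54.19/51.45) = 46.48°.

46.5°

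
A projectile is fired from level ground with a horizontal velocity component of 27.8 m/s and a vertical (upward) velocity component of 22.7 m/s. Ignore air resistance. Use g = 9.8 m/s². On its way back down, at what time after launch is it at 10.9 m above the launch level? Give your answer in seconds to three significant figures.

Set y = v_y0 t − ½ g t² = 10.9: 4.900 t² − 22.70 t + 10.9 = 0.
Quadratic formula: t = (22.70 ± √301.65) / 9.80 = (22.70 ± 17.37) / 9.80 → t = 0.5441 s or 4.089 s.
The descending-branch root is 4.089 s.

4.09 s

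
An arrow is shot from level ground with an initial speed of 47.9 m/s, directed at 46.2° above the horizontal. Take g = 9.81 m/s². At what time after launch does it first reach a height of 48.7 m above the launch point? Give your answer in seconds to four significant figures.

1.946 s

vₓ = 47.90 cos 46.2° = 33.15 m/s; v_y0 = 47.90 sin 46.2° = 34.57 m/s.
Height y(t) = 34.57 t − 4.905 t² = 48.7 gives 4.905 t² − 34.57 t + 48.7 = 0.
Quadratic formula: t = (34.57 ± √239.75) / 9.81 = (34.57 ± 15.48) / 9.81 → t = 1.946 s or 5.103 s.
The first (ascending) time is 1.946 s.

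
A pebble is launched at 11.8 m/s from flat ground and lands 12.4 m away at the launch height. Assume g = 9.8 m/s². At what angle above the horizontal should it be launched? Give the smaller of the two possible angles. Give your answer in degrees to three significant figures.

30.4°

Level-ground range R = v₀² sin(2θ)/g ⇒ sin(2θ) = gR/v₀² = 9.80 × 12.4 / 11.8² = 0.8727.
2θ = 60.78° or 180° − 60.78° = 119.2°, so θ = 30.39° or 59.61°.
The smaller angle is 30.39°.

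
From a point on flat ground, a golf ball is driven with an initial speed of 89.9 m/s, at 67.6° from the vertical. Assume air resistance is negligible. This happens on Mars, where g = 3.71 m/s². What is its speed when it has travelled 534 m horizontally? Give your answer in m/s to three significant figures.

83.8 m/s

vₓ = 89.90 sin 67.6° = 83.12 m/s; v_y0 = 89.90 cos 67.6° = 34.26 m/s.
Time to reach x = 534 m: t = x/vₓ = 534/83.12 = 6.425 s.
Vertical velocity there: v_y = v_y0 − g t = 34.26 − 3.71 × 6.425 = 10.42 m/s.
Speed: √(vₓ² + v_y²) = √(83.12² + 10.42²) = 83.77 m/s.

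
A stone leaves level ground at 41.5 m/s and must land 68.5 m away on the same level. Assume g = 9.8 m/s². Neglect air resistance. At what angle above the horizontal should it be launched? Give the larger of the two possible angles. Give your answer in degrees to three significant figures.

From R = (v₀²/g) sin 2θ: sin 2θ = 9.80 × 68.5 / 1722.2 = 0.3898.
2θ = 22.94° or 180° − 22.94° = 157.1°, so θ = 11.47° or 78.53°.
The larger angle is 78.53°.

78.5°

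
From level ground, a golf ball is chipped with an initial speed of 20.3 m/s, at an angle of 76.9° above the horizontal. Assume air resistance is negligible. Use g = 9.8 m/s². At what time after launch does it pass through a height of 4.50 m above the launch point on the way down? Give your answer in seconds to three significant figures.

Components: vₓ = 20.30 cos 76.9° = 4.601 m/s, v_y0 = 20.30 sin 76.9° = 19.77 m/s.
Height y(t) = 19.77 t − 4.900 t² = 4.50 gives 4.900 t² − 19.77 t + 4.50 = 0.
t = [19.77 ± √(19.77² − 2·9.80·4.50)] / 9.80 = (19.77 ± 17.40) / 9.80, so t = 0.2421 s or t = 3.793 s.
The descending-branch root is 3.793 s.

3.79 s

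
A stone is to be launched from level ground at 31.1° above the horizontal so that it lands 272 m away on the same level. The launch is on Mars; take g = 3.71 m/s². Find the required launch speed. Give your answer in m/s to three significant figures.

33.8 m/s

Level-ground range: R = v₀² sin(2θ)/g, so v₀ = √(gR / sin 2θ).
v₀ = √(3.71 × 272 / sin 62.20°) = √(1009 / 0.8846) = √1140.8 = 33.78 m/s.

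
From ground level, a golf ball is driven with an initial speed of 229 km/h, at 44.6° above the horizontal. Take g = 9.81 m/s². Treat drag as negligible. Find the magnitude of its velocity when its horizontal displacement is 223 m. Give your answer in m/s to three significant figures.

Convert: 229 km/h = 229/3.6 = 63.61 m/s.
Horizontal component vₓ = 63.61 cos 44.6° = 45.29 m/s; vertical v_y0 = 63.61 sin 44.6° = 44.66 m/s.
x = vₓ t ⇒ t = 223/45.29 = 4.924 s.
Vertical velocity there: v_y = v_y0 − g t = 44.66 − 9.81 × 4.924 = −3.635 m/s.
Speed: √(vₓ² + v_y²) = √(45.29² + 3.635²) = 45.44 m/s.

45.4 m/s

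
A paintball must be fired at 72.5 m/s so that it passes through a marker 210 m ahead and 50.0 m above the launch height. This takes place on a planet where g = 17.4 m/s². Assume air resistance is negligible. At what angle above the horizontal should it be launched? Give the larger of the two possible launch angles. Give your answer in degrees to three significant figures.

64.1°

Trajectory: y = x tanθ − g x² (1 + tan²θ)/(2v₀²). With x = 210, y = 50.0, v₀ = 72.5, g = 17.4:
72.99 tan²θ − 210 tanθ + (123.0) = 0.
tanθ = [210 ± √(210² − 4 × 72.99 × (123.0))] / (2 × 72.99) = (210 ± 90.50) / 146.0, giving tanθ = 0.8186 or 2.058.
θ = 39.30° or 64.09°; the larger is 64.09°.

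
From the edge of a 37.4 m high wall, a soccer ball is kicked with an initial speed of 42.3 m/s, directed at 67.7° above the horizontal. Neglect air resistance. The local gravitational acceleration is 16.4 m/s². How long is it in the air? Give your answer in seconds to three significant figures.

5.59 s

Horizontal component vₓ = 42.30 cos 67.7° = 16.05 m/s; vertical v_y0 = 42.30 sin 67.7° = 39.14 m/s.
Vertical motion (up positive, ground at y = 0): 8.200 t² − (39.14) t − 37.4 = 0, so t = (39.14 + √(39.14² + 2·16.4·37.4)) / 16.4 = (39.14 + 52.52) / 16.4 = 5.589 s.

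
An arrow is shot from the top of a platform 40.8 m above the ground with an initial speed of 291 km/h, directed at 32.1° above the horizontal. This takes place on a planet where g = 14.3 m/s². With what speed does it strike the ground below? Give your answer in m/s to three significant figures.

Convert: 291 km/h = 291/3.6 = 80.83 m/s.
Resolve: vₓ = 80.83 cos 32.1° = 68.48 m/s and v_y0 = 80.83 sin 32.1° = 42.95 m/s.
Vertical motion (up positive, ground at y = 0): 7.150 t² − (42.95) t − 40.8 = 0, so t = (42.95 + √(42.95² + 2·14.3·40.8)) / 14.3 = (42.95 + 54.88) / 14.3 = 6.842 s.
Vertical velocity at impact: v_y = v_y0 − g t = 42.95 − 14.3 × 6.842 = −54.88 m/s.
Speed: |v| = √(vₓ² + v_y²) = √(68.48² + 54.88²) = 87.75 m/s.

87.8 m/s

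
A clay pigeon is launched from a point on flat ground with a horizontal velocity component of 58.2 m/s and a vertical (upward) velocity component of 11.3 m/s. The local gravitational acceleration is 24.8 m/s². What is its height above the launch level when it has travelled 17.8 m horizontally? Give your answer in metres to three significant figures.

2.30 m

x = vₓ t ⇒ t = 17.8/58.20 = 0.3058 s.
Height: y = v_y0 t − ½ g t² = 11.30 × 0.3058 − 12.40 × 0.3058² = 3.456 − 1.160 = 2.296 m.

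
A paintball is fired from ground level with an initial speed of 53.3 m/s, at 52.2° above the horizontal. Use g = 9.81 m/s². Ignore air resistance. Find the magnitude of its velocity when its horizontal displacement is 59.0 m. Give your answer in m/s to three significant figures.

40.8 m/s

Horizontal component vₓ = 53.30 cos 52.2° = 32.67 m/s; vertical v_y0 = 53.30 sin 52.2° = 42.12 m/s.
x = vₓ t ⇒ t = 59.0/32.67 = 1.806 s.
Vertical velocity there: v_y = v_y0 − g t = 42.12 − 9.81 × 1.806 = 24.40 m/s.
Speed: √(vₓ² + v_y²) = √(32.67² + 24.40²) = 40.77 m/s.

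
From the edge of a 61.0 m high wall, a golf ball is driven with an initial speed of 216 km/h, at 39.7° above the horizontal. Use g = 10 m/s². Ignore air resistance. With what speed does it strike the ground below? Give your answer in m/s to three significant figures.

Convert: 216 km/h = 216/3.6 = 60.00 m/s.
Resolve: vₓ = 60.00 cos 39.7° = 46.16 m/s and v_y0 = 60.00 sin 39.7° = 38.33 m/s.
Vertical motion (up positive, ground at y = 0): 5.000 t² − (38.33) t − 61.0 = 0, so t = (38.33 + √(38.33² + 2·10.0·61.0)) / 10.0 = (38.33 + 51.85) / 10.0 = 9.018 s.
Vertical velocity at impact: v_y = v_y0 − g t = 38.33 − 10.0 × 9.018 = −51.85 m/s.
Speed: |v| = √(vₓ² + v_y²) = √(46.16² + 51.85²) = 69.43 m/s.

69.4 m/s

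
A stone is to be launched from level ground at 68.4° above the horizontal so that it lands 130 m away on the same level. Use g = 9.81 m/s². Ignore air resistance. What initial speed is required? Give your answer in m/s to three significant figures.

On level ground R = v₀² sin 2θ / g ⇒ v₀ = √(gR / sin 2θ).
v₀ = √(9.81 × 130 / sin 136.8°) = √(1275 / 0.6845) = √1863.0 = 43.16 m/s.

43.2 m/s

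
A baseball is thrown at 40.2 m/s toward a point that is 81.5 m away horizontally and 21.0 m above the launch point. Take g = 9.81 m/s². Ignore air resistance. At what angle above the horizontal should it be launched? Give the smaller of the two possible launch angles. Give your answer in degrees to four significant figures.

30.61°

Trajectory: y = x tanθ − g x² (1 + tan²θ)/(2v₀²). With x = 81.5, y = 21.0, v₀ = 40.2, g = 9.81:
20.16 tan²θ − 81.5 tanθ + (41.16) = 0.
tanθ = [81.5 ± √(81.5² − 4 × 20.16 × (41.16))] / (2 × 20.16) = (81.5 ± 57.65) / 40.32, giving tanθ = 0.5916 or 3.451.
θ = 30.61° or 73.84°; the smaller is 30.61°.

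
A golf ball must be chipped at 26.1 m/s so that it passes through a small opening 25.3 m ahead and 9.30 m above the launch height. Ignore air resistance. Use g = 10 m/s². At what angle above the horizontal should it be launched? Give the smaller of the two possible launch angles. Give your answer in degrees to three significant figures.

Trajectory: y = x tanθ − g x² (1 + tan²θ)/(2v₀²). With x = 25.3, y = 9.30, v₀ = 26.1, g = 10.0:
4.698 tan²θ − 25.3 tanθ + (14.00) = 0.
tanθ = [25.3 ± √(25.3² − 4 × 4.698 × (14.00))] / (2 × 4.698) = (25.3 ± 19.42) / 9.396, giving tanθ = 0.6261 or 4.759.
θ = 32.05° or 78.13°; the smaller is 32.05°.

32.0°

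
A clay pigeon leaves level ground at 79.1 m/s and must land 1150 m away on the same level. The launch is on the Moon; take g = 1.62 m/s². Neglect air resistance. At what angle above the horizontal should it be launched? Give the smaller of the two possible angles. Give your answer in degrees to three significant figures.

8.66°

Level-ground range R = v₀² sin(2θ)/g ⇒ sin(2θ) = gR/v₀² = 1.62 × 1150 / 79.1² = 0.2978.
2θ = 17.32° or 180° − 17.32° = 162.7°, so θ = 8.661° or 81.34°.
The smaller angle is 8.661°.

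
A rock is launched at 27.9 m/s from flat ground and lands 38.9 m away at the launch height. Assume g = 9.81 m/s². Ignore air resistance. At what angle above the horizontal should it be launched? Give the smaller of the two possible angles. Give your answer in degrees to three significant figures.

14.7°

Level-ground range R = v₀² sin(2θ)/g ⇒ sin(2θ) = gR/v₀² = 9.81 × 38.9 / 27.9² = 0.4902.
2θ = 29.36° or 180° − 29.36° = 150.6°, so θ = 14.68° or 75.32°.
The smaller angle is 14.68°.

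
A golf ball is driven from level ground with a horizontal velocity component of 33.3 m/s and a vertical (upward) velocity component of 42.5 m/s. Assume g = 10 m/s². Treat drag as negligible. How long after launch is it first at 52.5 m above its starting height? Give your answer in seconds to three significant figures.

1.50 s

Require v_y0 t − ½ g t² = 52.5, i.e. 5.000 t² − 42.50 t + 52.5 = 0.
Quadratic formula: t = (42.50 ± √756.25) / 10.0 = (42.50 ± 27.50) / 10.0 → t = 1.500 s or 7.000 s.
The first (ascending) time is 1.500 s.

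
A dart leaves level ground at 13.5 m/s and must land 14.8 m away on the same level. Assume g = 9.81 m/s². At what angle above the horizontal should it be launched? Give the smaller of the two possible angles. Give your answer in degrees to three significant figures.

26.4°

Level-ground range R = v₀² sin(2θ)/g ⇒ sin(2θ) = gR/v₀² = 9.81 × 14.8 / 13.5² = 0.7966.
2θ = 52.81° or 180° − 52.81° = 127.2°, so θ = 26.41° or 63.59°.
The smaller angle is 26.41°.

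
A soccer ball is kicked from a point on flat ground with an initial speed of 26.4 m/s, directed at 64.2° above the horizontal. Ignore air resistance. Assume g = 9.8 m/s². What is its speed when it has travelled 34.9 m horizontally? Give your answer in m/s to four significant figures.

Horizontal component vₓ = 26.40 cos 64.2° = 11.49 m/s; vertical v_y0 = 26.40 sin 64.2° = 23.77 m/s.
At x = 34.9 m, t = x/vₓ = 34.9/11.49 = 3.037 s.
Vertical velocity there: v_y = v_y0 − g t = 23.77 − 9.80 × 3.037 = −5.998 m/s.
Speed: √(vₓ² + v_y²) = √(11.49² + 5.998²) = 12.96 m/s.

12.96 m/s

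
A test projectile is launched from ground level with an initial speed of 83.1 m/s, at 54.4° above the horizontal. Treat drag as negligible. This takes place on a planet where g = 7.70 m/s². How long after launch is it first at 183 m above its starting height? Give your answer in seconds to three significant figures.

3.35 s

Horizontal component vₓ = 83.10 cos 54.4° = 48.37 m/s; vertical v_y0 = 83.10 sin 54.4° = 67.57 m/s.
Set y = v_y0 t − ½ g t² = 183: 3.850 t² − 67.57 t + 183 = 0.
t = [67.57 ± √(67.57² − 2·7.70·183)] / 7.70 = (67.57 ± 41.80) / 7.70, so t = 3.346 s or t = 14.20 s.
The first (ascending) time is 3.346 s.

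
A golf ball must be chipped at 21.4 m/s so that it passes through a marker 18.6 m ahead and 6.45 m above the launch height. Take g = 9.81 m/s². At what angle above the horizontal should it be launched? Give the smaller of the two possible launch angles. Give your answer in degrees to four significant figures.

Trajectory: y = x tanθ − g x² (1 + tan²θ)/(2v₀²). With x = 18.6, y = 6.45, v₀ = 21.4, g = 9.81:
3.705 tan²θ − 18.6 tanθ + (10.16) = 0.
tanθ = [18.6 ± √(18.6² − 4 × 3.705 × (10.16))] / (2 × 3.705) = (18.6 ± 13.98) / 7.411, giving tanθ = 0.6234 or 4.396.
θ = 31.94° or 77.19°; the smaller is 31.94°.

31.94°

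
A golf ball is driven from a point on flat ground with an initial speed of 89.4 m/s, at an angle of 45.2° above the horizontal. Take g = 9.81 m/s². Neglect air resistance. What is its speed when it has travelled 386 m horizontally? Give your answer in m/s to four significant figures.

63.08 m/s

Components: vₓ = 89.40 cos 45.2° = 62.99 m/s, v_y0 = 89.40 sin 45.2° = 63.44 m/s.
x = vₓ t ⇒ t = 386/62.99 = 6.128 s.
Vertical velocity there: v_y = v_y0 − g t = 63.44 − 9.81 × 6.128 = 3.324 m/s.
Speed: √(vₓ² + v_y²) = √(62.99² + 3.324²) = 63.08 m/s.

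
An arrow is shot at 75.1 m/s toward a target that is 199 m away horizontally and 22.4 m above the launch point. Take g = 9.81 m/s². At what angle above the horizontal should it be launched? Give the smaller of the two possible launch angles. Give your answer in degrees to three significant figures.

16.8°

Trajectory: y = x tanθ − g x² (1 + tan²θ)/(2v₀²). With x = 199, y = 22.4, v₀ = 75.1, g = 9.81:
34.44 tan²θ − 199 tanθ + (56.84) = 0.
tanθ = [199 ± √(199² − 4 × 34.44 × (56.84))] / (2 × 34.44) = (199 ± 178.2) / 68.88, giving tanθ = 0.3013 or 5.477.
θ = 16.77° or 79.65°; the smaller is 16.77°.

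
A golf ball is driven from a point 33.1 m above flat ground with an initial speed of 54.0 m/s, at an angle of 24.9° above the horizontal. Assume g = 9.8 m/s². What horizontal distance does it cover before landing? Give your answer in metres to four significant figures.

Components: vₓ = 54.00 cos 24.9° = 48.98 m/s, v_y0 = 54.00 sin 24.9° = 22.74 m/s.
The projectile lands when y = 33.1 + (22.74) t − ½·9.80·t² = 0. Positive root: t = (22.74 + √(22.74² + 2·9.80·33.1)) / 9.80 = (22.74 + 34.14) / 9.80 = 5.804 s.
Horizontal distance: R = vₓ t = 48.98 × 5.804 = 284.3 m.

284.3 m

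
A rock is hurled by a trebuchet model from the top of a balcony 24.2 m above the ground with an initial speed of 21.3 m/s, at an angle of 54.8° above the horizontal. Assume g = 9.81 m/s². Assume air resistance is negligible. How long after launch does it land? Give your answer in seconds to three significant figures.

Components: vₓ = 21.30 cos 54.8° = 12.28 m/s, v_y0 = 21.30 sin 54.8° = 17.41 m/s.
Vertical motion (up positive, ground at y = 0): 4.905 t² − (17.41) t − 24.2 = 0, so t = (17.41 + √(17.41² + 2·9.81·24.2)) / 9.81 = (17.41 + 27.89) / 9.81 = 4.617 s.

4.62 s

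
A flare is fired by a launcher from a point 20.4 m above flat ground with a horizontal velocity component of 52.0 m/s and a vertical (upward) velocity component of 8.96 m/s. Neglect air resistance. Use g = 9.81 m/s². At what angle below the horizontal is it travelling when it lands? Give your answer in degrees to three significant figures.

With up positive and y = 0 at the ground: y(t) = 20.4 + (8.960) t − 4.905 t². Setting y = 0 and taking the positive root: t = [8.960 + √(8.960² + 2·9.81·20.4)] / 9.81 = (8.960 + 21.92) / 9.81 = 3.148 s.
At impact: v_y = v_y0 − g t = −21.92 m/s; vₓ = 52.00 m/s.
Angle below horizontal: arctan(|v_y|/vₓ) = arctan(21.92/52.00) = 22.86°.

22.9°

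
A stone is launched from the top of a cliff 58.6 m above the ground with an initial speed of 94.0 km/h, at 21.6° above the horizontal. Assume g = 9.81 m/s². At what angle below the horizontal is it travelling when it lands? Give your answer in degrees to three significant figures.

Convert: 94.0 km/h = 94.0/3.6 = 26.11 m/s.
Components: vₓ = 26.11 cos 21.6° = 24.28 m/s, v_y0 = 26.11 sin 21.6° = 9.612 m/s.
Vertical motion (up positive, ground at y = 0): 4.905 t² − (9.612) t − 58.6 = 0, so t = (9.612 + √(9.612² + 2·9.81·58.6)) / 9.81 = (9.612 + 35.24) / 9.81 = 4.572 s.
At impact: v_y = v_y0 − g t = −35.24 m/s; vₓ = 24.28 m/s.
Angle below horizontal: arctan(|v_y|/vₓ) = arctan(35.24/24.28) = 55.44°.

55.4°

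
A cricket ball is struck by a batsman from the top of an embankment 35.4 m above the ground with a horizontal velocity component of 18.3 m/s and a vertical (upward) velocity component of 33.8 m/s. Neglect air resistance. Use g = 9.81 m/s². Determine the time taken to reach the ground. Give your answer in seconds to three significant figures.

7.81 s

With up positive and y = 0 at the ground: y(t) = 35.4 + (33.80) t − 4.905 t². Setting y = 0 and taking the positive root: t = [33.80 + √(33.80² + 2·9.81·35.4)] / 9.81 = (33.80 + 42.86) / 9.81 = 7.814 s.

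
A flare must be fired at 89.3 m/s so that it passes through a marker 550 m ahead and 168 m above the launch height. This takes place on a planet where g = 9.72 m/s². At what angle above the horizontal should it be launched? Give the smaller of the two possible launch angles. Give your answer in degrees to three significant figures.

Trajectory: y = x tanθ − g x² (1 + tan²θ)/(2v₀²). With x = 550, y = 168, v₀ = 89.3, g = 9.72:
184.4 tan²θ − 550 tanθ + (352.4) = 0.
tanθ = [550 ± √(550² − 4 × 184.4 × (352.4))] / (2 × 184.4) = (550 ± 206.6) / 368.7, giving tanθ = 0.9315 or 2.052.
θ = 42.97° or 64.02°; the smaller is 42.97°.

43.0°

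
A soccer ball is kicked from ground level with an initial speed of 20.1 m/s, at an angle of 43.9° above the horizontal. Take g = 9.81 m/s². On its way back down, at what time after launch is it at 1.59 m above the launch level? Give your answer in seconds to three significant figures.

2.72 s

Resolve: vₓ = 20.10 cos 43.9° = 14.48 m/s and v_y0 = 20.10 sin 43.9° = 13.94 m/s.
Set y = v_y0 t − ½ g t² = 1.59: 4.905 t² − 13.94 t + 1.59 = 0.
t = [13.94 ± √(13.94² − 2·9.81·1.59)] / 9.81 = (13.94 ± 12.77) / 9.81, so t = 0.1191 s or t = 2.722 s.
The descending-branch root is 2.722 s.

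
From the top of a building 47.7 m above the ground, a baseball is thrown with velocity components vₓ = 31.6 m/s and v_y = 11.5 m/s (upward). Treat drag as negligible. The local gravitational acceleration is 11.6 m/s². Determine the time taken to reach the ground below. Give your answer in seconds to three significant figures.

4.03 s

With up positive and y = 0 at the ground: y(t) = 47.7 + (11.50) t − 5.800 t². Setting y = 0 and taking the positive root: t = [11.50 + √(11.50² + 2·11.6·47.7)] / 11.6 = (11.50 + 35.20) / 11.6 = 4.026 s.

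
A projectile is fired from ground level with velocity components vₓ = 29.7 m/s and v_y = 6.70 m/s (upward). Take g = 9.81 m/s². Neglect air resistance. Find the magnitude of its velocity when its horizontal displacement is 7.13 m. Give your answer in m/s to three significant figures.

At x = 7.13 m, t = x/vₓ = 7.13/29.70 = 0.2401 s.
Vertical velocity there: v_y = v_y0 − g t = 6.700 − 9.81 × 0.2401 = 4.345 m/s.
Speed: √(vₓ² + v_y²) = √(29.70² + 4.345²) = 30.02 m/s.

30.0 m/s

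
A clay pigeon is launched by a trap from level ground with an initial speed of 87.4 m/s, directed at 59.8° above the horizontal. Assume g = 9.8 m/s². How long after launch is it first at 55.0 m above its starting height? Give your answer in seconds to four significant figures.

vₓ = 87.40 cos 59.8° = 43.96 m/s; v_y0 = 87.40 sin 59.8° = 75.54 m/s.
Require v_y0 t − ½ g t² = 55.0, i.e. 4.900 t² − 75.54 t + 55.0 = 0.
Quadratic formula: t = (75.54 ± √4627.9) / 9.80 = (75.54 ± 68.03) / 9.80 → t = 0.7662 s or 14.65 s.
The first (ascending) time is 0.7662 s.

0.7662 s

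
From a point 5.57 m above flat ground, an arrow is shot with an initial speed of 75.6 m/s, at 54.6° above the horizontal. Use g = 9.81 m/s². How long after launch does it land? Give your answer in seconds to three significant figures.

12.7 s

Components: vₓ = 75.60 cos 54.6° = 43.79 m/s, v_y0 = 75.60 sin 54.6° = 61.62 m/s.
With up positive and y = 0 at the ground: y(t) = 5.57 + (61.62) t − 4.905 t². Setting y = 0 and taking the positive root: t = [61.62 + √(61.62² + 2·9.81·5.57)] / 9.81 = (61.62 + 62.50) / 9.81 = 12.65 s.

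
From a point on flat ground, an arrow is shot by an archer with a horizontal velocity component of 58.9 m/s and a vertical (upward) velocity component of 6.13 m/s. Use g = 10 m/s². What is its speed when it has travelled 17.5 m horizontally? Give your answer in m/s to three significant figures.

59.0 m/s

x = vₓ t ⇒ t = 17.5/58.90 = 0.2971 s.
Vertical velocity there: v_y = v_y0 − g t = 6.130 − 10.0 × 0.2971 = 3.159 m/s.
Speed: √(vₓ² + v_y²) = √(58.90² + 3.159²) = 58.98 m/s.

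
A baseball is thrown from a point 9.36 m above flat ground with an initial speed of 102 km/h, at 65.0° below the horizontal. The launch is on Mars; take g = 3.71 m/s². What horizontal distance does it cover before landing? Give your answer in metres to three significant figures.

Convert: 102 km/h = 102/3.6 = 28.33 m/s.
Resolve: vₓ = 28.33 cos 65.0° = 11.97 m/s and v_y0 = −25.68 m/s (downward).
The projectile lands when y = 9.36 + (−25.68) t − ½·3.71·t² = 0. Positive root: t = (−25.68 + √(25.68² + 2·3.71·9.36)) / 3.71 = (−25.68 + 27.00) / 3.71 = 0.3554 s.
Horizontal distance: R = vₓ t = 11.97 × 0.3554 = 4.255 m.

4.26 m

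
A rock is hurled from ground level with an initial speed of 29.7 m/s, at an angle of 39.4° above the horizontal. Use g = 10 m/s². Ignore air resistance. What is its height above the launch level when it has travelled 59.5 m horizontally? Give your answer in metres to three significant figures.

15.3 m

vₓ = 29.70 cos 39.4° = 22.95 m/s; v_y0 = 29.70 sin 39.4° = 18.85 m/s.
At x = 59.5 m, t = x/vₓ = 59.5/22.95 = 2.593 s.
Height: y = v_y0 t − ½ g t² = 18.85 × 2.593 − 5.000 × 2.593² = 48.87 − 33.61 = 15.27 m.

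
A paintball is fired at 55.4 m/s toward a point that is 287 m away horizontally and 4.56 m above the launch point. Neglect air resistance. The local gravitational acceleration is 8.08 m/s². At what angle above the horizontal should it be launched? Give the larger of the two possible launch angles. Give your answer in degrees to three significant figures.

Trajectory: y = x tanθ − g x² (1 + tan²θ)/(2v₀²). With x = 287, y = 4.56, v₀ = 55.4, g = 8.08:
108.4 tan²θ − 287 tanθ + (113.0) = 0.
tanθ = [287 ± √(287² − 4 × 108.4 × (113.0))] / (2 × 108.4) = (287 ± 182.7) / 216.8, giving tanθ = 0.4811 or 2.166.
θ = 25.69° or 65.22°; the larger is 65.22°.

65.2°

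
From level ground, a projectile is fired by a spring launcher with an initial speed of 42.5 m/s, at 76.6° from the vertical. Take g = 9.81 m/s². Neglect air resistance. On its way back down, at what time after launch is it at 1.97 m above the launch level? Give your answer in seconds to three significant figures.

Horizontal component vₓ = 42.50 sin 76.6° = 41.34 m/s; vertical v_y0 = 42.50 cos 76.6° = 9.849 m/s.
Height y(t) = 9.849 t − 4.905 t² = 1.97 gives 4.905 t² − 9.849 t + 1.97 = 0.
Quadratic formula: t = (9.849 ± √58.357) / 9.81 = (9.849 ± 7.639) / 9.81 → t = 0.2253 s or 1.783 s.
The descending-branch root is 1.783 s.

1.78 s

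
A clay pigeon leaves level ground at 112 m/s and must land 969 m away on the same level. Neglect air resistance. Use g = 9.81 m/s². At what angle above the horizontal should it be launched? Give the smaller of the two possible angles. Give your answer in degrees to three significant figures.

24.6°

R = v₀² sin 2θ / g gives sin 2θ = gR/v₀² = 9.81·969/112² = 0.7578.
2θ = 49.27° or 180° − 49.27° = 130.7°, so θ = 24.64° or 65.36°.
The smaller angle is 24.64°.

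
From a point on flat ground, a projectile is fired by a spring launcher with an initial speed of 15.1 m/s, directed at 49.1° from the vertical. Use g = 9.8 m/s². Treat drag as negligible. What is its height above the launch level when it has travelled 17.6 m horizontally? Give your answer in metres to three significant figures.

3.59 m

vₓ = 15.10 sin 49.1° = 11.41 m/s; v_y0 = 15.10 cos 49.1° = 9.887 m/s.
At x = 17.6 m, t = x/vₓ = 17.6/11.41 = 1.542 s.
Height: y = v_y0 t − ½ g t² = 9.887 × 1.542 − 4.900 × 1.542² = 15.25 − 11.65 = 3.594 m.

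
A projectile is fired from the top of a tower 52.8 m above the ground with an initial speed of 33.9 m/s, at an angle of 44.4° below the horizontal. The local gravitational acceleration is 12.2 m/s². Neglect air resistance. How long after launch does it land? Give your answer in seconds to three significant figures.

vₓ = 33.90 cos 44.4° = 24.22 m/s; v_y0 = −23.72 m/s (downward).
Vertical motion (up positive, ground at y = 0): 6.100 t² − (−23.72) t − 52.8 = 0, so t = (−23.72 + √(23.72² + 2·12.2·52.8)) / 12.2 = (−23.72 + 43.02) / 12.2 = 1.582 s.

1.58 s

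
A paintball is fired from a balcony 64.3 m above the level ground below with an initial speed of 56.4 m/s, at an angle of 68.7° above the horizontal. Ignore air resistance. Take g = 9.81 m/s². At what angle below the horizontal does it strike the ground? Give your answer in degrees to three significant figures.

72.1°

vₓ = 56.40 cos 68.7° = 20.49 m/s; v_y0 = 56.40 sin 68.7° = 52.55 m/s.
With up positive and y = 0 at the ground: y(t) = 64.3 + (52.55) t − 4.905 t². Setting y = 0 and taking the positive root: t = [52.55 + √(52.55² + 2·9.81·64.3)] / 9.81 = (52.55 + 63.43) / 9.81 = 11.82 s.
At impact: v_y = v_y0 − g t = −63.43 m/s; vₓ = 20.49 m/s.
Angle below horizontal: arctan(|v_y|/vₓ) = arctan(63.43/20.49) = 72.10°.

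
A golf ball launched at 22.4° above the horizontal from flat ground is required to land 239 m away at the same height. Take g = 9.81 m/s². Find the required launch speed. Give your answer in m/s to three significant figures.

57.7 m/s

From R = (v₀² / g) sin 2θ: v₀ = √(gR / sin 2θ).
v₀ = √(9.81 × 239 / sin 44.80°) = √(2345 / 0.7046) = √3327.4 = 57.68 m/s.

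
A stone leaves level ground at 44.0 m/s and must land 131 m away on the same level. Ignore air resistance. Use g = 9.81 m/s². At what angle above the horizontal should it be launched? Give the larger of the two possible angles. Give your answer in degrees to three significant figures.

69.2°

R = v₀² sin 2θ / g gives sin 2θ = gR/v₀² = 9.81·131/44.0² = 0.6638.
2θ = 41.59° or 180° − 41.59° = 138.4°, so θ = 20.80° or 69.20°.
The larger angle is 69.20°.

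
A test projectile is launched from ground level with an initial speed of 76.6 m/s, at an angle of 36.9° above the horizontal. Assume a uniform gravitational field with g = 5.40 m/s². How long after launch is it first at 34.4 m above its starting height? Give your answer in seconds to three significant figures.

Components: vₓ = 76.60 cos 36.9° = 61.26 m/s, v_y0 = 76.60 sin 36.9° = 45.99 m/s.
Set y = v_y0 t − ½ g t² = 34.4: 2.700 t² − 45.99 t + 34.4 = 0.
Quadratic formula: t = (45.99 ± √1743.8) / 5.40 = (45.99 ± 41.76) / 5.40 → t = 0.7840 s or 16.25 s.
The first (ascending) time is 0.7840 s.

0.784 s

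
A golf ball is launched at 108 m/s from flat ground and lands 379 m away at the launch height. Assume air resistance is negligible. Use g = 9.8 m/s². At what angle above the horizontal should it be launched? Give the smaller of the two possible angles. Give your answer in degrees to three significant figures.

9.28°

Level-ground range R = v₀² sin(2θ)/g ⇒ sin(2θ) = gR/v₀² = 9.80 × 379 / 108² = 0.3184.
2θ = 18.57° or 180° − 18.57° = 161.4°, so θ = 9.284° or 80.72°.
The smaller angle is 9.284°.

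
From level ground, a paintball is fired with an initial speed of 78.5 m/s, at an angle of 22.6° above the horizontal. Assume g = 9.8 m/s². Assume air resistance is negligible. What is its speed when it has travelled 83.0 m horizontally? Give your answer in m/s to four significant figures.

74.91 m/s

Horizontal component vₓ = 78.50 cos 22.6° = 72.47 m/s; vertical v_y0 = 78.50 sin 22.6° = 30.17 m/s.
At x = 83.0 m, t = x/vₓ = 83.0/72.47 = 1.145 s.
Vertical velocity there: v_y = v_y0 − g t = 30.17 − 9.80 × 1.145 = 18.94 m/s.
Speed: √(vₓ² + v_y²) = √(72.47² + 18.94²) = 74.91 m/s.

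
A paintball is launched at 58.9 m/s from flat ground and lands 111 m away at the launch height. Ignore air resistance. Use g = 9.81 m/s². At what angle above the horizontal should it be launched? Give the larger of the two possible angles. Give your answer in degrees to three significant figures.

Level-ground range R = v₀² sin(2θ)/g ⇒ sin(2θ) = gR/v₀² = 9.81 × 111 / 58.9² = 0.3139.
2θ = 18.29° or 180° − 18.29° = 161.7°, so θ = 9.147° or 80.85°.
The larger angle is 80.85°.

80.9°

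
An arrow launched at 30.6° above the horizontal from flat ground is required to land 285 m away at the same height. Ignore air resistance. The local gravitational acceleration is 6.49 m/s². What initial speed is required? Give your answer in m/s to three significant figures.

45.9 m/s

Level-ground range: R = v₀² sin(2θ)/g, so v₀ = √(gR / sin 2θ).
v₀ = √(6.49 × 285 / sin 61.20°) = √(1850 / 0.8763) = √2110.7 = 45.94 m/s.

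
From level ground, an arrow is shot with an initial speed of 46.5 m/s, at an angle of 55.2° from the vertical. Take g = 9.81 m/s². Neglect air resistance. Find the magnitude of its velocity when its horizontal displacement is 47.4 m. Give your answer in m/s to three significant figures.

40.8 m/s

vₓ = 46.50 sin 55.2° = 38.18 m/s; v_y0 = 46.50 cos 55.2° = 26.54 m/s.
At x = 47.4 m, t = x/vₓ = 47.4/38.18 = 1.241 s.
Vertical velocity there: v_y = v_y0 − g t = 26.54 − 9.81 × 1.241 = 14.36 m/s.
Speed: √(vₓ² + v_y²) = √(38.18² + 14.36²) = 40.79 m/s.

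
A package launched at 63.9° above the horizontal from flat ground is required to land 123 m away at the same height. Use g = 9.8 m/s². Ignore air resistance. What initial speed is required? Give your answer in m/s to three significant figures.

Level-ground range: R = v₀² sin(2θ)/g, so v₀ = √(gR / sin 2θ).
v₀ = √(9.80 × 123 / sin 127.8°) = √(1205 / 0.7902) = √1525.5 = 39.06 m/s.

39.1 m/s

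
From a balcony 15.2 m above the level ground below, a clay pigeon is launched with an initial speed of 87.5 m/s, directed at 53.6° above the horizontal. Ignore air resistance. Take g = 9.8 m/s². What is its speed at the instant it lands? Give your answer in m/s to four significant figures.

89.19 m/s

Horizontal component vₓ = 87.50 cos 53.6° = 51.92 m/s; vertical v_y0 = 87.50 sin 53.6° = 70.43 m/s.
With up positive and y = 0 at the ground: y(t) = 15.2 + (70.43) t − 4.900 t². Setting y = 0 and taking the positive root: t = [70.43 + √(70.43² + 2·9.80·15.2)] / 9.80 = (70.43 + 72.51) / 9.80 = 14.59 s.
Vertical velocity at impact: v_y = v_y0 − g t = 70.43 − 9.80 × 14.59 = −72.51 m/s.
Speed: |v| = √(vₓ² + v_y²) = √(51.92² + 72.51²) = 89.19 m/s.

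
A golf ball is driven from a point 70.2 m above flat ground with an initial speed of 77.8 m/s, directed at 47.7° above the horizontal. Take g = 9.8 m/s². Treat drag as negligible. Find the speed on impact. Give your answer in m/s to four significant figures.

Components: vₓ = 77.80 cos 47.7° = 52.36 m/s, v_y0 = 77.80 sin 47.7° = 57.54 m/s.
With up positive and y = 0 at the ground: y(t) = 70.2 + (57.54) t − 4.900 t². Setting y = 0 and taking the positive root: t = [57.54 + √(57.54² + 2·9.80·70.2)] / 9.80 = (57.54 + 68.46) / 9.80 = 12.86 s.
Vertical velocity at impact: v_y = v_y0 − g t = 57.54 − 9.80 × 12.86 = −68.46 m/s.
Speed: |v| = √(vₓ² + v_y²) = √(52.36² + 68.46²) = 86.19 m/s.

86.19 m/s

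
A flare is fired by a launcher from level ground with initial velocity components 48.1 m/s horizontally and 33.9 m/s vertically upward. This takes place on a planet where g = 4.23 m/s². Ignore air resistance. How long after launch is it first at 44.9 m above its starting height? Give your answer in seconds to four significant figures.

Height y(t) = 33.90 t − 2.115 t² = 44.9 gives 2.115 t² − 33.90 t + 44.9 = 0.
t = [33.90 ± √(33.90² − 2·4.23·44.9)] / 4.23 = (33.90 ± 27.74) / 4.23, so t = 1.457 s or t = 14.57 s.
The first (ascending) time is 1.457 s.

1.457 s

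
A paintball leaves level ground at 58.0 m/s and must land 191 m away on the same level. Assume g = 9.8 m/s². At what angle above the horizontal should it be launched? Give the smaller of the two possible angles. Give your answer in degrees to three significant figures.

16.9°

Level-ground range R = v₀² sin(2θ)/g ⇒ sin(2θ) = gR/v₀² = 9.80 × 191 / 58.0² = 0.5564.
2θ = 33.81° or 180° − 33.81° = 146.2°, so θ = 16.90° or 73.10°.
The smaller angle is 16.90°.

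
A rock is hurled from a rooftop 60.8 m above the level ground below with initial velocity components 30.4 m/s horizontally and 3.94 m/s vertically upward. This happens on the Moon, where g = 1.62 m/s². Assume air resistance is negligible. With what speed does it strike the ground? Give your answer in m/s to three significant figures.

33.7 m/s

With up positive and y = 0 at the ground: y(t) = 60.8 + (3.940) t − 0.8100 t². Setting y = 0 and taking the positive root: t = [3.940 + √(3.940² + 2·1.62·60.8)] / 1.62 = (3.940 + 14.58) / 1.62 = 11.43 s.
Vertical velocity at impact: v_y = v_y0 − g t = 3.940 − 1.62 × 11.43 = −14.58 m/s.
Speed: |v| = √(vₓ² + v_y²) = √(30.40² + 14.58²) = 33.71 m/s.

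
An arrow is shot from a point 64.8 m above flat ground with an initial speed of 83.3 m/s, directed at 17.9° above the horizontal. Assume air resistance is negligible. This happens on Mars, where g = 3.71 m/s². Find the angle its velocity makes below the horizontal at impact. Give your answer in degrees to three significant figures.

Resolve: vₓ = 83.30 cos 17.9° = 79.27 m/s and v_y0 = 83.30 sin 17.9° = 25.60 m/s.
The projectile lands when y = 64.8 + (25.60) t − ½·3.71·t² = 0. Positive root: t = (25.60 + √(25.60² + 2·3.71·64.8)) / 3.71 = (25.60 + 33.71) / 3.71 = 15.99 s.
At impact: v_y = v_y0 − g t = −33.71 m/s; vₓ = 79.27 m/s.
Angle below horizontal: arctan(|v_y|/vₓ) = arctan(33.71/79.27) = 23.04°.

23.0°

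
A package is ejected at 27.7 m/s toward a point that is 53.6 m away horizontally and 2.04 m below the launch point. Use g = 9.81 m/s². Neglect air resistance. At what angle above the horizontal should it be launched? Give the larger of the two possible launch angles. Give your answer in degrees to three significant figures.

Trajectory: y = x tanθ − g x² (1 + tan²θ)/(2v₀²). With x = 53.6, y = −2.04, v₀ = 27.7, g = 9.81:
18.37 tan²θ − 53.6 tanθ + (16.33) = 0.
tanθ = [53.6 ± √(53.6² − 4 × 18.37 × (16.33))] / (2 × 18.37) = (53.6 ± 40.91) / 36.73, giving tanθ = 0.3455 or 2.573.
θ = 19.06° or 68.76°; the larger is 68.76°.

68.8°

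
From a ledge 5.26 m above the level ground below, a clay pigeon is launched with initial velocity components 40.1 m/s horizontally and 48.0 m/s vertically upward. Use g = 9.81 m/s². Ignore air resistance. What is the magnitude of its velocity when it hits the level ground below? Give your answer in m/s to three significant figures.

63.4 m/s

With up positive and y = 0 at the ground: y(t) = 5.26 + (48.00) t − 4.905 t². Setting y = 0 and taking the positive root: t = [48.00 + √(48.00² + 2·9.81·5.26)] / 9.81 = (48.00 + 49.06) / 9.81 = 9.894 s.
Vertical velocity at impact: v_y = v_y0 − g t = 48.00 − 9.81 × 9.894 = −49.06 m/s.
Speed: |v| = √(vₓ² + v_y²) = √(40.10² + 49.06²) = 63.37 m/s.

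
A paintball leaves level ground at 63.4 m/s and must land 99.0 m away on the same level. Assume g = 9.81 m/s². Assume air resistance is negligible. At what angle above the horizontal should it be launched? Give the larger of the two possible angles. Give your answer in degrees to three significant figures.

83.0°

From R = (v₀²/g) sin 2θ: sin 2θ = 9.81 × 99.0 / 4019.6 = 0.2416.
2θ = 13.98° or 180° − 13.98° = 166.0°, so θ = 6.991° or 83.01°.
The larger angle is 83.01°.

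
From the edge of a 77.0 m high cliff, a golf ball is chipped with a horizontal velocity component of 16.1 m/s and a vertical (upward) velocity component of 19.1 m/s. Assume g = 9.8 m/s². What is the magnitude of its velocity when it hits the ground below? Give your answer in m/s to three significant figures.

With up positive and y = 0 at the ground: y(t) = 77.0 + (19.10) t − 4.900 t². Setting y = 0 and taking the positive root: t = [19.10 + √(19.10² + 2·9.80·77.0)] / 9.80 = (19.10 + 43.29) / 9.80 = 6.366 s.
Vertical velocity at impact: v_y = v_y0 − g t = 19.10 − 9.80 × 6.366 = −43.29 m/s.
Speed: |v| = √(vₓ² + v_y²) = √(16.10² + 43.29²) = 46.19 m/s.

46.2 m/s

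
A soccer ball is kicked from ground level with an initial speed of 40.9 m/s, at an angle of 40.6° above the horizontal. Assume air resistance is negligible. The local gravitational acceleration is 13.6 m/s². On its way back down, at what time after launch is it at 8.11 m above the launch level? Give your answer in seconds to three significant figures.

vₓ = 40.90 cos 40.6° = 31.05 m/s; v_y0 = 40.90 sin 40.6° = 26.62 m/s.
Height y(t) = 26.62 t − 6.800 t² = 8.11 gives 6.800 t² − 26.62 t + 8.11 = 0.
Quadratic formula: t = (26.62 ± √487.85) / 13.6 = (26.62 ± 22.09) / 13.6 → t = 0.3330 s or 3.581 s.
The descending-branch root is 3.581 s.

3.58 s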